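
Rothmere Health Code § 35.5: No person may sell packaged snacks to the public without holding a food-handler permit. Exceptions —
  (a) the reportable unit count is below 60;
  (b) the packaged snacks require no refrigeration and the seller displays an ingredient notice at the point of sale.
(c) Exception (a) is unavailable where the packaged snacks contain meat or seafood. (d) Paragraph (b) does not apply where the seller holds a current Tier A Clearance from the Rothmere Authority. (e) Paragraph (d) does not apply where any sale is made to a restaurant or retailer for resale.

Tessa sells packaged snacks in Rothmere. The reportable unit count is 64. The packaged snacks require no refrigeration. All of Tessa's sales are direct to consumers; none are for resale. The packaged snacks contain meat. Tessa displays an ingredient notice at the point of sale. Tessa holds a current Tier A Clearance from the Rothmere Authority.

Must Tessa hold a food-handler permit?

Exception (a) requires that the reportable unit count is below 60; but the reportable unit count is 64, not below 60, so (a) is unavailable.
Exception (b): the packaged snacks are shelf-stable; an ingredient notice is displayed — every condition holds. But applying paragraphs (d)–(e): (d) applies — a current Tier A Clearance is held. (e), which would lift (d), is inapplicable — no sales are for resale. (b) is therefore removed.
No exception displaces § 35.5.

Yes — Tessa must hold a food-handler permit.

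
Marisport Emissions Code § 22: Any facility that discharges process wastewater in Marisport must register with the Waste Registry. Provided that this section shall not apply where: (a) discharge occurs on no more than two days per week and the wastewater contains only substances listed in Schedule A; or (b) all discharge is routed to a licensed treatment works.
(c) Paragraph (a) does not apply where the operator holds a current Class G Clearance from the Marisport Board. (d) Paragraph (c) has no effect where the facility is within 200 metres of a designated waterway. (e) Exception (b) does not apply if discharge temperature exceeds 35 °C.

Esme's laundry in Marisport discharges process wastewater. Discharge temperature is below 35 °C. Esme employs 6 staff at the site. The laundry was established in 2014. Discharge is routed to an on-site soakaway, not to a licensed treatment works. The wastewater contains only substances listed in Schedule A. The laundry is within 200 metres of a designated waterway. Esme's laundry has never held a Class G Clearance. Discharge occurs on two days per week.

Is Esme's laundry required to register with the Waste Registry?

No — exception (a) applies; Esme's laundry is not required to register with the Waste Registry.

Exception (a): discharge occurs on no more than two days per week; the wastewater is Schedule-A-only — every condition holds. Applying paragraphs (c)–(d): (c) is not engaged — the Class G Clearance is not current. Exception (a) stands.
Exception (b) requires that all discharge is routed to a licensed treatment works; but discharge is not routed to a licensed treatment works, so (b) is unavailable.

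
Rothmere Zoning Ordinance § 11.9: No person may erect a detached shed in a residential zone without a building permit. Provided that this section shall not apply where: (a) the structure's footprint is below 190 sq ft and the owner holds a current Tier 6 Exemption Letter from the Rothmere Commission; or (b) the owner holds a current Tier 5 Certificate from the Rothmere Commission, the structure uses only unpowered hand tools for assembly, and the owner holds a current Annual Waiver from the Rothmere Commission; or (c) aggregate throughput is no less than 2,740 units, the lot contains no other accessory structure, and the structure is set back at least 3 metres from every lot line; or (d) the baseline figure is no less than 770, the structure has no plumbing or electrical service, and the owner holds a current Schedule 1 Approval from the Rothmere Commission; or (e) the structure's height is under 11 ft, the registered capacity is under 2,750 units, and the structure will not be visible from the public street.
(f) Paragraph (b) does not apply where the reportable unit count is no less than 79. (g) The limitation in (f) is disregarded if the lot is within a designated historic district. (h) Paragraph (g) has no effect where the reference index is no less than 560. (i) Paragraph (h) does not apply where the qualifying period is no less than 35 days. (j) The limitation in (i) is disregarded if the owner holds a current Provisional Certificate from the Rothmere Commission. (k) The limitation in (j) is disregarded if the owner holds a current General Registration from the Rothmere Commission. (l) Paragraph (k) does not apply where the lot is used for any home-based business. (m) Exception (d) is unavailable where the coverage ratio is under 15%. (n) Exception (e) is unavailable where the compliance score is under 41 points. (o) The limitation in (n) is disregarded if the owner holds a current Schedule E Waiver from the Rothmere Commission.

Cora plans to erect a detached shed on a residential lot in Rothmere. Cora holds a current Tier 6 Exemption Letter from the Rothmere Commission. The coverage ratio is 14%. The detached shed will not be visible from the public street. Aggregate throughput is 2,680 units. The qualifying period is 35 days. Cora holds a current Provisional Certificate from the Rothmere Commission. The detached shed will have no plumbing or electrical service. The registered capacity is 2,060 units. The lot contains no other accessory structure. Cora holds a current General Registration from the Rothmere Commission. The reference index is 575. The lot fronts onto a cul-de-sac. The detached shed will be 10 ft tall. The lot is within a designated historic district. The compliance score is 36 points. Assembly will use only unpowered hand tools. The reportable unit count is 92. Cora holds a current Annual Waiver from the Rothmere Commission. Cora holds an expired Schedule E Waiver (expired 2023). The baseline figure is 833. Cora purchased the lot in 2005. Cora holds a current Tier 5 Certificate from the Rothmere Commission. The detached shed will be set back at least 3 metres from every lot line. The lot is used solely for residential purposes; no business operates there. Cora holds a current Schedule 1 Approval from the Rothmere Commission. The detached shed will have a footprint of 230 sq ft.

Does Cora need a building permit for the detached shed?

No — exception (b) applies; Cora does not need a building permit.

Exception (a) fails — the structure's footprint is 230 sq ft, not below 190 sq ft.
All of (b)'s requirements are met (a current Tier 5 Certificate is held; assembly uses only hand tools; a current Annual Waiver is held). Considering the limiting provisions: (f) applies (the reportable unit count is 92, meeting the 79 threshold), but is itself disapplied by (g): (g) operates — the lot is in a historic district. (h) would limit (g) — the reference index is 575, meeting the 560 threshold — but (i) sets (h) aside: (i) operates against (h): the qualifying period is 35 days, meeting the 35 days threshold. (j) would limit (i) — a current Provisional Certificate is held — but (k) sets (j) aside: (k) applies — a current General Registration is held. (l) is inapplicable (the lot is solely residential), so (k) stands. (b) remains available.
Exception (c) requires that aggregate throughput is no less than 2,740 units; but aggregate throughput is 2,680 units, short of 2,740 units, so (c) is unavailable.
Exception (d): the baseline figure is 833, meeting the 770 threshold; there is no plumbing or electrical service; a current Schedule 1 Approval is held — every condition holds. But applying paragraph (m): (m) is engaged — the coverage ratio is 14%, under the 15% limit. Exception (d) does not apply.
Exception (e) is satisfied on its face — the structure's height is 10 ft, under the 11 ft limit; the registered capacity is 2,060 units, under the 2,750 units limit; the structure will not be visible from the street. But applying paragraphs (n)–(o): (n) operates against (e): the compliance score is 36 points, under the 41 points limit. (o) is not triggered (there is no Schedule E Waiver in force), so (n) stands. So (e) is unavailable.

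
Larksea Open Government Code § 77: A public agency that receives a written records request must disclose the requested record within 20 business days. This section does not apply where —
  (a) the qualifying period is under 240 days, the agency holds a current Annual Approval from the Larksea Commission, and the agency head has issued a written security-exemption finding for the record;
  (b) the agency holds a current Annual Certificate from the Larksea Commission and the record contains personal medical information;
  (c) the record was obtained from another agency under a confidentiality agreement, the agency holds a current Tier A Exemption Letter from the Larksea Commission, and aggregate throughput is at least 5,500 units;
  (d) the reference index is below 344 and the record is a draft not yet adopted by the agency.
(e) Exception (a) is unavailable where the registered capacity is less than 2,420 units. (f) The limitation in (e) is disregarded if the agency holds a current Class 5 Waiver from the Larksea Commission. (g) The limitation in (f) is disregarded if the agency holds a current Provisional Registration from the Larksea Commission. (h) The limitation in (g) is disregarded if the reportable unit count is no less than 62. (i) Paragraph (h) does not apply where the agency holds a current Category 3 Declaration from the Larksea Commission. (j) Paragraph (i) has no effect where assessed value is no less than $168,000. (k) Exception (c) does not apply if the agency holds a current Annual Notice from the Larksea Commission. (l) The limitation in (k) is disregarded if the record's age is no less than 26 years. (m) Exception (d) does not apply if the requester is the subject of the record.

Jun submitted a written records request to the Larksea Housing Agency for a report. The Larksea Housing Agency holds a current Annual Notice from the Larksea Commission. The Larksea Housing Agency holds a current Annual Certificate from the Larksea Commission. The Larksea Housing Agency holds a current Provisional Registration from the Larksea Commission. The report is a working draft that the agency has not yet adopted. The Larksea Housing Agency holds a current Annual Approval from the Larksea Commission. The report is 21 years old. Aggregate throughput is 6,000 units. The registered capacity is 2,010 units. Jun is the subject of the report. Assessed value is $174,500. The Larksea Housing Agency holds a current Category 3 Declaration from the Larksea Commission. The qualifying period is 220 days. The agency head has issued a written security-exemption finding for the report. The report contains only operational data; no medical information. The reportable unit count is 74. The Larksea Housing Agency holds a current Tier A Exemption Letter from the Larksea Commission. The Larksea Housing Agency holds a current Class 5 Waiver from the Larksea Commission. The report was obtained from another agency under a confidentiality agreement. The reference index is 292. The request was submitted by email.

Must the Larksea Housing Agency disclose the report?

No — exception (a) applies; the Larksea Housing Agency is not required to disclose the report.

Exception (a)'s conditions are all satisfied: the qualifying period is 220 days, under the 240 days limit; a current Annual Approval is held; a written security-exemption finding has been issued. Considering the limiting provisions: (e) is triggered (the registered capacity is 2,010 units, less than the 2,420 units limit), but is displaced by (f): (f) operates — a current Class 5 Waiver is held. (g) would limit (f) — a current Provisional Registration is held — but (h) sets (g) aside: (h) is engaged — the reportable unit count is 74, meeting the 62 threshold. (i) would limit (h) — a current Category 3 Declaration is held — but (j) sets (i) aside: (j) is triggered — assessed value is $174,500, meeting the $168,000 threshold. Exception (a) stands.
Exception (b) does not apply: the report contains only operational data.
Exception (c) is satisfied on its face — the report was obtained under a confidentiality agreement; a current Tier A Exemption Letter is held; aggregate throughput is 6,000 units, meeting the 5,500 units threshold. But applying paragraphs (k)–(l): (k) is triggered — a current Annual Notice is held. (l), which would lift (k), does not operate here — the record's age is 21 years, short of 26 years. (c) is therefore removed.
Exception (d): the reference index is 292, below the 344 limit; the report is an unadopted draft — every condition holds. Turning to paragraph (m): (m) is triggered — Jun is the subject of the report. (d) is therefore removed.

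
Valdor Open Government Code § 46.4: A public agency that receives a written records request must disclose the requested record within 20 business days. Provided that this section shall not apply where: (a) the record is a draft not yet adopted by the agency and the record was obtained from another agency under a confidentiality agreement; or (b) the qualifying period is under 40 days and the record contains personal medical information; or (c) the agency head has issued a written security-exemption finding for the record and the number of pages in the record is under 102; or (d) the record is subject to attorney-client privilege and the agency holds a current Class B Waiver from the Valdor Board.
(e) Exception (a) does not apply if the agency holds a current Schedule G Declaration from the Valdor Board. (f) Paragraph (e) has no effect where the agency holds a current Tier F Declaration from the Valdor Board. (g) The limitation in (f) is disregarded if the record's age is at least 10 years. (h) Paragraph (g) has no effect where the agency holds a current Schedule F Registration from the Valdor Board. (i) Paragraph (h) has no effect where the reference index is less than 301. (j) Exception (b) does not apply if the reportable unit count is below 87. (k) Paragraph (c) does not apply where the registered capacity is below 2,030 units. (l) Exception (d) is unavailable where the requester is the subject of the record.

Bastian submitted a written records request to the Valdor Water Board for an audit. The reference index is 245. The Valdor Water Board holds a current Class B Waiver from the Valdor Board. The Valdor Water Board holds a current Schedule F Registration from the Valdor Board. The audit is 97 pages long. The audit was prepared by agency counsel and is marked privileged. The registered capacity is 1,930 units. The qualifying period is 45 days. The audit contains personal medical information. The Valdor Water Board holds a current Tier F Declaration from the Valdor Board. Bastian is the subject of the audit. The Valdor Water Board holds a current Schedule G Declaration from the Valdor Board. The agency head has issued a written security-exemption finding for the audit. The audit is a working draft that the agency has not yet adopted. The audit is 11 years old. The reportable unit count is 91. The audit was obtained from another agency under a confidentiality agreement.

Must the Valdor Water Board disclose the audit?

Yes — the Valdor Water Board must disclose the audit.

Exception (a): the audit is an unadopted draft; the audit was obtained under a confidentiality agreement — every condition holds. Turning to paragraphs (e)–(i): (e) operates against (a): a current Schedule G Declaration is held. (f) applies (a current Tier F Declaration is held), but is set aside by (g): (g) operates against (f): the record's age is 11 years, meeting the 10 years threshold. (h) would limit (g) — a current Schedule F Registration is held — but (i) sets (h) aside: (i) operates against (h): the reference index is 245, less than the 301 limit. So (a) is unavailable.
Exception (b) does not apply: the qualifying period is 45 days, not under 40 days.
All of (c)'s requirements are met (a written security-exemption finding has been issued; the number of pages in the record is 97, under the 102 limit). But applying paragraph (k): (k) is engaged — the registered capacity is 1,930 units, below the 2,030 units limit. Exception (c) does not apply.
Exception (d)'s conditions are all satisfied: the audit is privileged; a current Class B Waiver is held. Turning to paragraph (l): (l) operates — Bastian is the subject of the audit. So (d) is unavailable.
No exception applies. The general rule governs.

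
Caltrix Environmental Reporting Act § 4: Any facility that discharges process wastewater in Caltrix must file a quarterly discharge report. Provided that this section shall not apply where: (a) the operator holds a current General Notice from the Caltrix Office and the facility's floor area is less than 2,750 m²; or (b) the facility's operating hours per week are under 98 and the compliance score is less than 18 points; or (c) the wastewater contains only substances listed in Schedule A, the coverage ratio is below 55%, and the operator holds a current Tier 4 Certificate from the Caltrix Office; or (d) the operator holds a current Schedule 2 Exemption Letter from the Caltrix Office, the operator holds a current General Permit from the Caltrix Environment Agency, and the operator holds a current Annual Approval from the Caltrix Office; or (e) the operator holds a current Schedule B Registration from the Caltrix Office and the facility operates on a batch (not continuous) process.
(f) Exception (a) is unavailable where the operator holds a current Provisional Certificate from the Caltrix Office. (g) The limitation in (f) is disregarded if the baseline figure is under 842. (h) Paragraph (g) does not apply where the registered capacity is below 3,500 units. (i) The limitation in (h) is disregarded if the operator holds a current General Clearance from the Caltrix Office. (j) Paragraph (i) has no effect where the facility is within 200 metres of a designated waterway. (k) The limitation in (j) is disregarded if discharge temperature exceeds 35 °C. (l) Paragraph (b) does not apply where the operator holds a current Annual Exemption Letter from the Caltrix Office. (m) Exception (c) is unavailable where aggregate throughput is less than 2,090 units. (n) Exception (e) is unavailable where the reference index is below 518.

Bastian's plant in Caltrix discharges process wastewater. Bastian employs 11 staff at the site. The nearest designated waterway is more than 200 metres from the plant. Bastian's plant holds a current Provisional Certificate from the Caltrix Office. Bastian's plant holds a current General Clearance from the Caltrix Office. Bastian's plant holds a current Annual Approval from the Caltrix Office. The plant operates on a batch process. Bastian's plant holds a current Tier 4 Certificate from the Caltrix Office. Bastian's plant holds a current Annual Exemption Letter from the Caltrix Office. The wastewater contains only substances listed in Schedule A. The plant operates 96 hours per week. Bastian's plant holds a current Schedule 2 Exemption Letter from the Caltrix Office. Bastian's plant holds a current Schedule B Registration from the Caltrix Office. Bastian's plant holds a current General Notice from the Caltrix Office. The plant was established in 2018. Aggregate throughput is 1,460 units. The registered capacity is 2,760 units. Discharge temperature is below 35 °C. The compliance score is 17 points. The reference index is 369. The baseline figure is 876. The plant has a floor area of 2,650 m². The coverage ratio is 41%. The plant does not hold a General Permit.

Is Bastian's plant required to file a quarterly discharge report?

Exception (a) is satisfied on its face — a current General Notice is held; the facility's floor area is 2,650 m², less than the 2,750 m² limit. However, paragraphs (f)–(k) must be considered: (f) is triggered — a current Provisional Certificate is held. (g) does not operate here (the baseline figure is 876, not under 842), so (f) stands. (a) is therefore removed.
Exception (b) is satisfied on its face — the facility's operating hours per week are 96, under the 98 limit; the compliance score is 17 points, less than the 18 points limit. But applying paragraph (l): (l) is triggered — a current Annual Exemption Letter is held. So (b) is unavailable.
Exception (c) is satisfied on its face — the wastewater is Schedule-A-only; the coverage ratio is 41%, below the 55% limit; a current Tier 4 Certificate is held. But: (m) applies — aggregate throughput is 1,460 units, less than the 2,090 units limit. So (c) is unavailable.
Exception (d) does not apply: no General Permit is held.
Exception (e) is satisfied on its face — a current Schedule B Registration is held; the facility operates on a batch process. Turning to paragraph (n): (n) operates against (e): the reference index is 369, below the 518 limit. So (e) is unavailable.
No exception applies. The general rule governs.

Yes — Bastian's plant must file a quarterly discharge report.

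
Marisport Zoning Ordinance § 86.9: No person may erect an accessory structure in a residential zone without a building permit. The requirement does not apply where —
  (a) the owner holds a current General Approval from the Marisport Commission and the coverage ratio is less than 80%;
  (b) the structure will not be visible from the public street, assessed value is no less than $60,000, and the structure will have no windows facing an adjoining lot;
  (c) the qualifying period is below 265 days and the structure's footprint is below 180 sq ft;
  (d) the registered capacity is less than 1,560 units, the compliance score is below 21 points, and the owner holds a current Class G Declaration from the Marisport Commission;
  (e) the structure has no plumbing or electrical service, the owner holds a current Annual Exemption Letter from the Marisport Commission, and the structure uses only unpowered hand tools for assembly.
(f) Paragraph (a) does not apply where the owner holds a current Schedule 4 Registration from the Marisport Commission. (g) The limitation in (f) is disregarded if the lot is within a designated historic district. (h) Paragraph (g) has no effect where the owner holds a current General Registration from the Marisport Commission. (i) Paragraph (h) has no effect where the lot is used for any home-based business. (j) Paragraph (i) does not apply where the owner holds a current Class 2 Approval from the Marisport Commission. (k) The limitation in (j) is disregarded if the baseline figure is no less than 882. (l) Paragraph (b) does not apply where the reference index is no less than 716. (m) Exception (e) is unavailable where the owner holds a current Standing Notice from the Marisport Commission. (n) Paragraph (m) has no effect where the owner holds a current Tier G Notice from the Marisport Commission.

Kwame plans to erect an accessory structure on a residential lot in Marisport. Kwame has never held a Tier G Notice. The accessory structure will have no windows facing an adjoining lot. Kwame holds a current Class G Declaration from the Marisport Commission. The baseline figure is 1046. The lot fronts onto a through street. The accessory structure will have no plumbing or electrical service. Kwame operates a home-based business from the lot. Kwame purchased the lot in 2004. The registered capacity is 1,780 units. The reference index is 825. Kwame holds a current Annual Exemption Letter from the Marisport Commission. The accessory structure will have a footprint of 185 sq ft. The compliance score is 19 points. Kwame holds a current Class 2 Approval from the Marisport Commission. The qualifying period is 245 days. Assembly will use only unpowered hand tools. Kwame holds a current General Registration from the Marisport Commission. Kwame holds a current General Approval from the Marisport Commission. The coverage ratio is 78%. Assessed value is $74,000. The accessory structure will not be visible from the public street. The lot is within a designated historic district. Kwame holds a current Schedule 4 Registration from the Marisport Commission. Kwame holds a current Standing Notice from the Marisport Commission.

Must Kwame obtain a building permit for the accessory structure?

No — exception (a) applies; Kwame does not need a building permit.

Exception (a)'s conditions are all satisfied: a current General Approval is held; the coverage ratio is 78%, less than the 80% limit. As to paragraphs (f)–(k): (f) would limit (a) — a current Schedule 4 Registration is held — but (g) sets (f) aside: (g) is triggered — the lot is in a historic district. (h) applies (a current General Registration is held), but is itself disapplied by (i): (i) is triggered — a home-based business operates on the lot. (j) would limit (i) — a current Class 2 Approval is held — but (k) sets (j) aside: (k) is triggered — the baseline figure is 1,046, meeting the 882 threshold. Exception (a) stands.
Exception (b): the structure will not be visible from the street; assessed value is $74,000, meeting the $60,000 threshold; no windows face an adjoining lot — every condition holds. But: (l) operates against (b): the reference index is 825, meeting the 716 threshold. (b) is therefore removed.
Exception (c) fails — the structure's footprint is 185 sq ft, not below 180 sq ft.
Exception (d) requires that the registered capacity is less than 1,560 units; but the registered capacity is 1,780 units, not less than 1,560 units, so (d) is unavailable.
Exception (e) is satisfied on its face — there is no plumbing or electrical service; a current Annual Exemption Letter is held; assembly uses only hand tools. But: (m) operates against (e): a current Standing Notice is held. (n) is not triggered (no current Tier G Notice is held), so (m) stands. So (e) is unavailable.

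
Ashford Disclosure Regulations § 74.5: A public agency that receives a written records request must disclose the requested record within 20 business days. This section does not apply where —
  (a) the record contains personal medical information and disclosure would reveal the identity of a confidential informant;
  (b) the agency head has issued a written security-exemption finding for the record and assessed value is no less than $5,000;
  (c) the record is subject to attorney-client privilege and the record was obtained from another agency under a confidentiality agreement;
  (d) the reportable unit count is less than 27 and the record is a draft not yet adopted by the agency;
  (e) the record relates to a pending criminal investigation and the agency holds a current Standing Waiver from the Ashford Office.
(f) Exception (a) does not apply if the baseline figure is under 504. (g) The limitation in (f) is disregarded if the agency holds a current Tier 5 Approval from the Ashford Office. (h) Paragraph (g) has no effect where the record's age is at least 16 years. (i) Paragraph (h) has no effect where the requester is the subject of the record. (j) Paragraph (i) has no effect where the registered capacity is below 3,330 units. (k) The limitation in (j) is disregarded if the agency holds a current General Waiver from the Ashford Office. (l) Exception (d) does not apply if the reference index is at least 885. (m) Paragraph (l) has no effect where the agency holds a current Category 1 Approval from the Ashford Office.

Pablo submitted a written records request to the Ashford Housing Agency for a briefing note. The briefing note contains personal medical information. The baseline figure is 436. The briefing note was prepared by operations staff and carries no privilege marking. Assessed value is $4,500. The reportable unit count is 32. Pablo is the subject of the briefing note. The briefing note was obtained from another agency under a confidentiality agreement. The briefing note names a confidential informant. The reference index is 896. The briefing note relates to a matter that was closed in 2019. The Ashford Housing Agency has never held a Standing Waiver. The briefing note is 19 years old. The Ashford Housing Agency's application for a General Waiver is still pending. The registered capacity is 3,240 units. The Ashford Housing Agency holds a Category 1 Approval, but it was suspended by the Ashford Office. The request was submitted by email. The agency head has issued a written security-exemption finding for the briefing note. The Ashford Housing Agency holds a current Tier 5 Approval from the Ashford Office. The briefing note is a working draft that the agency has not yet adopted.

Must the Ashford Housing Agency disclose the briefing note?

Yes — the Ashford Housing Agency must disclose the briefing note.

Exception (a)'s conditions are all satisfied: the briefing note contains personal medical information; the briefing note names a confidential informant. But: (f) operates against (a): the baseline figure is 436, under the 504 limit. (g) would limit (f) — a current Tier 5 Approval is held — but (h) sets (g) aside: (h) operates — the record's age is 19 years, meeting the 16 years threshold. (i) is triggered (Pablo is the subject of the briefing note), but is set aside by (j): (j) operates against (i): the registered capacity is 3,240 units, below the 3,330 units limit. (k), which would lift (j), is inapplicable — no current General Waiver is held. Exception (a) does not apply.
Exception (b) requires that assessed value is no less than $5,000; but assessed value is $4,500, short of $5,000, so (b) is unavailable.
Exception (c) requires that the record is subject to attorney-client privilege; but the briefing note carries no privilege marking, so (c) is unavailable.
Exception (d) fails — the reportable unit count is 32, not less than 27.
Exception (e) does not apply: the briefing note relates to a closed matter.
No exception displaces § 74.5.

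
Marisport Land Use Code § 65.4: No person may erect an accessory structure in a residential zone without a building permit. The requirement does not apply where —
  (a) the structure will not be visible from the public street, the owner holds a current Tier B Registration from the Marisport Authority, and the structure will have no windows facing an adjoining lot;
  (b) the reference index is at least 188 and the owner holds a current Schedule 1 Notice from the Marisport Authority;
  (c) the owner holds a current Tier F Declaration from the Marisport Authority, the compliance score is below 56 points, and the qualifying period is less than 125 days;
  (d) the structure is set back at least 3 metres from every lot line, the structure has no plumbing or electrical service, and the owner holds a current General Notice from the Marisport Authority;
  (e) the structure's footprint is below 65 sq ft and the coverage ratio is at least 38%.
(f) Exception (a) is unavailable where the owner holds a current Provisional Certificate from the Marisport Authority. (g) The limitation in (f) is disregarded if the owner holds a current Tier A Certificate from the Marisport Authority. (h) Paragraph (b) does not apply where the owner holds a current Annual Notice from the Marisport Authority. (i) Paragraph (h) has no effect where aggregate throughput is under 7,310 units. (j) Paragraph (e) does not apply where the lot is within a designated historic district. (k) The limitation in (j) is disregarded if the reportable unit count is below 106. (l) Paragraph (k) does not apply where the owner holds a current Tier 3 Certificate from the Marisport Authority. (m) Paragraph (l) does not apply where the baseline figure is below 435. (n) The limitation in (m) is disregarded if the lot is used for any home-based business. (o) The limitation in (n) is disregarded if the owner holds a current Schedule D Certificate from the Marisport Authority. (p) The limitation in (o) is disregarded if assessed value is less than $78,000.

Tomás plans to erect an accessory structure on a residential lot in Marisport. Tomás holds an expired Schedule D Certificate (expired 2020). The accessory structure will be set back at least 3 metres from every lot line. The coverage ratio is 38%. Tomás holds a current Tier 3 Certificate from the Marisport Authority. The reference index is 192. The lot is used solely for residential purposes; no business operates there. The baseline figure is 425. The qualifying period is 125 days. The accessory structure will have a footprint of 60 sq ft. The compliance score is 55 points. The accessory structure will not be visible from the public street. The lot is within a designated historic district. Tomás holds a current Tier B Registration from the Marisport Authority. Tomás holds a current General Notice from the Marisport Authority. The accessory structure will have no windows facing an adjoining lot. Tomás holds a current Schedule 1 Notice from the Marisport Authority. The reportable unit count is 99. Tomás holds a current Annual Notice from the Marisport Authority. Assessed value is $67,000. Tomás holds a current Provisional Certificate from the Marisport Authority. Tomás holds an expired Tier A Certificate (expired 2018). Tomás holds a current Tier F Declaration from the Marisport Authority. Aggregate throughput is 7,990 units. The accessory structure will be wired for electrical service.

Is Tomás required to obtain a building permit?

Exception (a): the structure will not be visible from the street; a current Tier B Registration is held; no windows face an adjoining lot — every condition holds. Turning to paragraphs (f)–(g): (f) applies — a current Provisional Certificate is held. (g) does not operate here (the Tier A Certificate is not current), so (f) stands. So (a) is unavailable.
Exception (b)'s conditions are all satisfied: the reference index is 192, meeting the 188 threshold; a current Schedule 1 Notice is held. Turning to paragraphs (h)–(i): (h) is triggered — a current Annual Notice is held. (i) is not engaged (aggregate throughput is 7,990 units, not under 7,310 units), so (h) stands. So (b) is unavailable.
Exception (c) requires that the qualifying period is less than 125 days; but the qualifying period is 125 days, not less than 125 days, so (c) is unavailable.
Exception (d) requires that the structure has no plumbing or electrical service; but electrical service is planned, so (d) is unavailable.
Exception (e)'s conditions are all satisfied: the structure's footprint is 60 sq ft, below the 65 sq ft limit; the coverage ratio is 38%, meeting the 38% threshold. Under paragraphs (j)–(p): (j) is triggered (the lot is in a historic district), but is displaced by (k): (k) is triggered — the reportable unit count is 99, below the 106 limit. (l) would limit (k) — a current Tier 3 Certificate is held — but (m) sets (l) aside: (m) operates against (l): the baseline figure is 425, below the 435 limit. (n), which would lift (m), does not operate here — the lot is solely residential. So (e) applies.

No — exception (e) applies; Tomás does not need a building permit.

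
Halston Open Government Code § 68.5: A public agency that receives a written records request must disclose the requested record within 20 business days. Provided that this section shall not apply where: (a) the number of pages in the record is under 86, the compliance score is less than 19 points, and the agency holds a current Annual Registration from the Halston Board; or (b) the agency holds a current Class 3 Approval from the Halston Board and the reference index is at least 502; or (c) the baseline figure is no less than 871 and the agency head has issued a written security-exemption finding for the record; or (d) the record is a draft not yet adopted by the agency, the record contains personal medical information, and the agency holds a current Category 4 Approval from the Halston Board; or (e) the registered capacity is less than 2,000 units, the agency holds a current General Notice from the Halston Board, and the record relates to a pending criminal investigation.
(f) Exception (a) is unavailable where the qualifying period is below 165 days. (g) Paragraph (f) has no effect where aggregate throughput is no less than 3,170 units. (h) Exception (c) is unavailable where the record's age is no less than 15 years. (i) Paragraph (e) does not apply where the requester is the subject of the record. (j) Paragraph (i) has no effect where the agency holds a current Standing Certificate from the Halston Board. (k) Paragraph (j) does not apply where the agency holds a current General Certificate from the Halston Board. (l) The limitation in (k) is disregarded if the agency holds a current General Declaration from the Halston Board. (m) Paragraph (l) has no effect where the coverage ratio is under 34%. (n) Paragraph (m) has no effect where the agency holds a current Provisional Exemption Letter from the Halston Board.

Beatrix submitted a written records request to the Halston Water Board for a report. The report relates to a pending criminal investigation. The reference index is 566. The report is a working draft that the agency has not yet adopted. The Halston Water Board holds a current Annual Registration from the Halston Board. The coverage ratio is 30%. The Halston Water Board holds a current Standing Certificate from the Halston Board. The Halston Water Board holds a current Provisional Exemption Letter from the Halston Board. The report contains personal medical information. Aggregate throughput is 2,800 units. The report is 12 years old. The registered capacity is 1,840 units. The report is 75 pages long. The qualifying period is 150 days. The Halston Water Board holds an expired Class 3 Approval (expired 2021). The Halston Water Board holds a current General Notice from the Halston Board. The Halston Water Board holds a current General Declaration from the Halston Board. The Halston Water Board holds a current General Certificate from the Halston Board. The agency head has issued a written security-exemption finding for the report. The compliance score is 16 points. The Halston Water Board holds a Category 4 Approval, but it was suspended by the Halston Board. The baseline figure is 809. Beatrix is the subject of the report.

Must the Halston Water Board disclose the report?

Exception (a)'s conditions are all satisfied: the number of pages in the record is 75, under the 86 limit; the compliance score is 16 points, less than the 19 points limit; a current Annual Registration is held. Turning to paragraphs (f)–(g): (f) is triggered — the qualifying period is 150 days, below the 165 days limit. (g), which would lift (f), is inapplicable — aggregate throughput is 2,800 units, short of 3,170 units. (a) is therefore removed.
Exception (b) requires that the agency holds a current Class 3 Approval from the Halston Board; but no current Class 3 Approval is held, so (b) is unavailable.
Exception (c) does not apply: the baseline figure is 809, short of 871.
Exception (d) requires that the agency holds a current Category 4 Approval from the Halston Board; but the Category 4 Approval is not current, so (d) is unavailable.
Exception (e): the registered capacity is 1,840 units, less than the 2,000 units limit; a current General Notice is held; the report relates to a pending investigation — every condition holds. Applying paragraphs (i)–(n): (i) is triggered (Beatrix is the subject of the report), but is overridden by (j): (j) applies — a current Standing Certificate is held. (k) would limit (j) — a current General Certificate is held — but (l) sets (k) aside: (l) is engaged — a current General Declaration is held. (m) would limit (l) — the coverage ratio is 30%, under the 34% limit — but (n) sets (m) aside: (n) applies — a current Provisional Exemption Letter is held. So (e) applies.

No — exception (e) applies; the Halston Water Board is not required to disclose the report.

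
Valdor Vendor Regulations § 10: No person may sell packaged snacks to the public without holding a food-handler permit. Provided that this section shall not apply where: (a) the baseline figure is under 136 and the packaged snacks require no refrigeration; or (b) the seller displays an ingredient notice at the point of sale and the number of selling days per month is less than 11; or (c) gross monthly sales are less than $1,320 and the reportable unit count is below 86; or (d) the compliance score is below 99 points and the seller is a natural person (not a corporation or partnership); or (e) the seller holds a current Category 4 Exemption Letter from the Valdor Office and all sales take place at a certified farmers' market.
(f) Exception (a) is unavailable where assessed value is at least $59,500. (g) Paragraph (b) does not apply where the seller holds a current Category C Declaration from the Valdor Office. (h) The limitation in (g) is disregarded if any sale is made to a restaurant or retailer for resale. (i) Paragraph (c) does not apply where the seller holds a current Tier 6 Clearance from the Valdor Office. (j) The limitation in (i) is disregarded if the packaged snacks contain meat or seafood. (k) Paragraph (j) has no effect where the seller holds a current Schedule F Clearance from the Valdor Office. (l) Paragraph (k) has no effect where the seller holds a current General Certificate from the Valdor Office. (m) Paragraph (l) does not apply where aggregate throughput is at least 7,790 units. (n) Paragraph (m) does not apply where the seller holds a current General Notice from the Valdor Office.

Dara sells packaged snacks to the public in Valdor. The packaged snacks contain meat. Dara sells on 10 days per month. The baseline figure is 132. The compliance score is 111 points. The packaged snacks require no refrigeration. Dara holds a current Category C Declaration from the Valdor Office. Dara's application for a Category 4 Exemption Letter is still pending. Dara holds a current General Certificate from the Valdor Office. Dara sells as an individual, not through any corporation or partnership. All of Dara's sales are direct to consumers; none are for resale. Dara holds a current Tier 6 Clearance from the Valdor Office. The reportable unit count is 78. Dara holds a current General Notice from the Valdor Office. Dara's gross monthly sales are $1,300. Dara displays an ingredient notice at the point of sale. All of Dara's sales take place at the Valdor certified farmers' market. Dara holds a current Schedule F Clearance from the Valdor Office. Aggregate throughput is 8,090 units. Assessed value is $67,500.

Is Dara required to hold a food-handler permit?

Exception (a): the baseline figure is 132, under the 136 limit; the packaged snacks are shelf-stable — every condition holds. But applying paragraph (f): (f) applies — assessed value is $67,500, meeting the $59,500 threshold. Exception (a) does not apply.
Exception (b): an ingredient notice is displayed; the number of selling days per month is 10, less than the 11 limit — every condition holds. But applying paragraphs (g)–(h): (g) operates against (b): a current Category C Declaration is held. (h), which would lift (g), is not engaged — no sales are for resale. So (b) is unavailable.
All of (c)'s requirements are met (gross monthly sales are $1,300, less than the $1,320 limit; the reportable unit count is 78, below the 86 limit). Considering the limiting provisions: (i) would limit (c) — a current Tier 6 Clearance is held — but (j) sets (i) aside: (j) operates against (i): the packaged snacks contain meat. (k) operates (a current Schedule F Clearance is held), but yields to (l): (l) is triggered — a current General Certificate is held. (m) is engaged (aggregate throughput is 8,090 units, meeting the 7,790 units threshold), but is itself disapplied by (n): (n) is triggered — a current General Notice is held. (c) remains available.
Exception (d) does not apply: the compliance score is 111 points, not below 99 points.
Exception (e) fails — no current Category 4 Exemption Letter is held.

No — exception (c) applies; Dara is not required to hold a food-handler permit.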